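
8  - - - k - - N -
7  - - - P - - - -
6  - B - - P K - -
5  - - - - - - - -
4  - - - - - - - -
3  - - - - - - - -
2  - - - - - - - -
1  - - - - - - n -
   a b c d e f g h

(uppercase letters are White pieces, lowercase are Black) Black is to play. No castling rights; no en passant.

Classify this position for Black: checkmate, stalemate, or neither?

Black to move; black king on d8.
In check: yes, from the white bishop on b6.
King squares — c7: attacked by Bb6; d7: attacked by Pe6; e7: attacked by Kf6; c8: attacked by Pd7; e8: attacked by Pd7.
Legal moves for Black: none.
In check with no legal moves → checkmate.

checkmate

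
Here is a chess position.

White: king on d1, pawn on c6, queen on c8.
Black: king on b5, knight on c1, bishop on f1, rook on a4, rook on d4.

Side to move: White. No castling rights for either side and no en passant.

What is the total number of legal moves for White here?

3

White to move; king on d1.
In check: yes, from the black rook on d4.
Legal moves: Kc2, Ke1, Kxc1.
Count: 3.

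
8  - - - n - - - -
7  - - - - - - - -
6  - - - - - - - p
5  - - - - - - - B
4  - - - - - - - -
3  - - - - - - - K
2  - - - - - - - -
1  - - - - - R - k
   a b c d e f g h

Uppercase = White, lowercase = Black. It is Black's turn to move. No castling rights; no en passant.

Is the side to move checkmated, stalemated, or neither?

Black to move; black king on h1.
In check: yes, from the white rook on f1.
King squares — g1: attacked by Rf1; g2: attacked by Kh3; h2: attacked by Kh3.
Legal moves for Black: none.
In check with no legal moves → checkmate.

checkmate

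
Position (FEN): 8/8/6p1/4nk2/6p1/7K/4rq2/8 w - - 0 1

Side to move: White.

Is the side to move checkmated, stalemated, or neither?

White to move; white king on h3.
In check: yes, from the black pawn on g4.
King squares — g2: attacked by Qf2; h2: attacked by Qf2; g3: attacked by Qf2; g4: attacked by Ne5; h4: attacked by Qf2.
Legal moves for White: none.
In check with no legal moves → checkmate.

checkmate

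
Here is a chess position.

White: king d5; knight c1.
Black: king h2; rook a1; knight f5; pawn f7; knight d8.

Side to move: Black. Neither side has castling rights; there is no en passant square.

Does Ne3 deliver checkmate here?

After Ne3: white king on d5; in check: yes, from the black knight on e3.
White has 5 legal replies: Kd6, Ke5, Kc5, Ke4, Kd4.
In check but a legal move exists → not checkmate.

no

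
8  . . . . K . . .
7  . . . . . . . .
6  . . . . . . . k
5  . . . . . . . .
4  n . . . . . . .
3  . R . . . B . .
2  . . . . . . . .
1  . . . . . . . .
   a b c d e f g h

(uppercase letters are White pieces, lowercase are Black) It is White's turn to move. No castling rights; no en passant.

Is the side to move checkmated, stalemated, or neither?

White to move; white king on e8.
In check: no.
Legal moves for White include: Kf8, Kd8, Kf7, Ke7, Kd7, Ba8, Bb7, Bc6, Bh5, Bd5, Bg4, Be4, Bg2, Be2, Bh1, Bd1, Rb8, Rb7, ... (list truncated; more exist).
White has legal moves and is not in check → neither.

neither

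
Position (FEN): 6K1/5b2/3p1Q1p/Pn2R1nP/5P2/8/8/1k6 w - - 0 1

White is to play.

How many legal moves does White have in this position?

White to move; king on g8.
In check: yes, from the black bishop on f7.
Legal moves: Kh8, Kf8, Kg7, Qxf7.
Count: 4.

4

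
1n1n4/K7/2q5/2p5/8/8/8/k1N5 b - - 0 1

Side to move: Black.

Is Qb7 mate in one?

yes

After Qb7: white king on a7; in check: yes, from the black queen on b7.
King squares — a6: attacked by Qb7; b6: attacked by Qb7; b7: attacked by Nd8; a8: attacked by Qb7; b8: attacked by Qb7.
White has no legal moves → checkmate.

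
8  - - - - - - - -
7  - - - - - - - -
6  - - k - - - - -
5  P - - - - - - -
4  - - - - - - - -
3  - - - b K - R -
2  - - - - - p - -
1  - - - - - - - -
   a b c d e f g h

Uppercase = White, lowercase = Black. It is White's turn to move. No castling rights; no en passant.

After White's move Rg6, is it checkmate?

After Rg6: black king on c6; in check: yes, from the white rook on g6.
Black has 7 legal replies: Kd7, Kc7, Kb7, Kd5, Kc5, Kb5, Bxg6.
In check but a legal move exists → not checkmate.

no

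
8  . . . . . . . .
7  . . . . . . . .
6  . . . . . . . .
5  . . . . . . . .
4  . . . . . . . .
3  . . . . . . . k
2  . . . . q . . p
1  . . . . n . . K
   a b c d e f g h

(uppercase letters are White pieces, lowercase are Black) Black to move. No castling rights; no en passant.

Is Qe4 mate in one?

yes

After Qe4: white king on h1; in check: yes, from the black queen on e4.
King squares — g1: attacked by Ph2; g2: attacked by Ne1; h2: attacked by Kh3.
White has no legal moves → checkmate.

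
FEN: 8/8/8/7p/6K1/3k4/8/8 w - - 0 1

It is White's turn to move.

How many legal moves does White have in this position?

White to move; king on g4.
In check: yes, from the black pawn on h5.
Legal moves: Kxh5, Kg5, Kf5, Kh4, Kf4, Kh3, Kg3, Kf3.
Count: 8.

8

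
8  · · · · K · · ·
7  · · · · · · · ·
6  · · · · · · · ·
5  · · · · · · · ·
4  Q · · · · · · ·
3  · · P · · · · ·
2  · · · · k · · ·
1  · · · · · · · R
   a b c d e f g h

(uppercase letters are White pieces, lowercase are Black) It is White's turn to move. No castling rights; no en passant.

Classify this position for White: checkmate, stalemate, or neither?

White to move; white king on e8.
In check: no.
Legal moves for White include: Kf8, Kd8, Kf7, Ke7, Kd7, Qa8, Qd7, Qa7, Qc6, Qa6+, Qb5+, Qa5, Qh4, Qg4+, Qf4, Qe4+, Qd4, Qc4+, ... (list truncated; more exist).
White has legal moves and is not in check → neither.

neither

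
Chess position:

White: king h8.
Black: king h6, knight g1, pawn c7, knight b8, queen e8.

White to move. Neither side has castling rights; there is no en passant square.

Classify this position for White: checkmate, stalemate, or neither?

White to move; white king on h8.
In check: yes, from the black queen on e8.
King squares — g7: attacked by Kh6; h7: attacked by Kh6; g8: attacked by Qe8.
Legal moves for White: none.
In check with no legal moves → checkmate.

checkmate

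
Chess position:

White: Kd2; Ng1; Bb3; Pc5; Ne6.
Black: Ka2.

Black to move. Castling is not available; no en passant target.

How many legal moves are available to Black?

5

Black to move; king on a2.
In check: yes, from the white bishop on b3.
Legal moves: Kxb3, Ka3, Kb2, Kb1, Ka1.
Count: 5.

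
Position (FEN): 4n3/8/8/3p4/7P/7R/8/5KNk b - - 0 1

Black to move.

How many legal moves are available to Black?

0

Black to move; king on h1.
In check: yes, from the white rook on h3.
Legal moves: none.
Count: 0.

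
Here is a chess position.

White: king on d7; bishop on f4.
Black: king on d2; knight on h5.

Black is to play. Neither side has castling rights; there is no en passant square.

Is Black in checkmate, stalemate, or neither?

neither

Black to move; black king on d2.
In check: yes, from the white bishop on f4.
King squares — c1: attacked by Bf4; d1: available; e1: available; c2: available; e2: available; c3: available; d3: available; e3: attacked by Bf4.
Legal moves for Black: Kd3, Kc3, Ke2, Kc2, Ke1, Kd1, Nxf4.
Black is in check but has 7 legal moves → neither.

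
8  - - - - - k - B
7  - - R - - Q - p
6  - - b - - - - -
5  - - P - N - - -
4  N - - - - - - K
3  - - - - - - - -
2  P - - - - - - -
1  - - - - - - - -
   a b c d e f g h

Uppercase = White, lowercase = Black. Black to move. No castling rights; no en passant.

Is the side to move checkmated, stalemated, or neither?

checkmate

Black to move; black king on f8.
In check: yes, from the white queen on f7.
King squares — e7: attacked by Rc7; f7: attacked by Ne5; g7: attacked by Qf7; e8: attacked by Qf7; g8: attacked by Qf7.
Legal moves for Black: none.
In check with no legal moves → checkmate.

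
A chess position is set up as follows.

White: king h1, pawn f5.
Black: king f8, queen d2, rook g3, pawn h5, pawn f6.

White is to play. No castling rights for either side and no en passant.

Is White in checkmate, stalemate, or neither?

White to move; white king on h1.
In check: no.
King squares — g1: attacked by Rg3; g2: attacked by Qd2; h2: attacked by Qd2.
Legal moves for White: none.
Not in check and no legal moves → stalemate.

stalemate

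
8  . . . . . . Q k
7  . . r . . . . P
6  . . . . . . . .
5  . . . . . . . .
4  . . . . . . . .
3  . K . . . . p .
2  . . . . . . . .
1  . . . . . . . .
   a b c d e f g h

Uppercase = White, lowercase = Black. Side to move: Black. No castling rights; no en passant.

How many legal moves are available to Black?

0

Black to move; king on h8.
In check: yes, from the white queen on g8.
Legal moves: none.
Count: 0.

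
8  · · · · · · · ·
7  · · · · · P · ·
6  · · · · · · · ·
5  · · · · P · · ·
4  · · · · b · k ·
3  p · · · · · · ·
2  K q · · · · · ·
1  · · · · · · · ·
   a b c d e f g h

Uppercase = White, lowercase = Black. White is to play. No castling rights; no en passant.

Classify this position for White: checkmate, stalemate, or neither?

checkmate

White to move; white king on a2.
In check: yes, from the black queen on b2.
King squares — a1: attacked by Qb2; b1: attacked by Qb2; b2: attacked by Pa3; a3: attacked by Qb2; b3: attacked by Qb2.
Legal moves for White: none.
In check with no legal moves → checkmate.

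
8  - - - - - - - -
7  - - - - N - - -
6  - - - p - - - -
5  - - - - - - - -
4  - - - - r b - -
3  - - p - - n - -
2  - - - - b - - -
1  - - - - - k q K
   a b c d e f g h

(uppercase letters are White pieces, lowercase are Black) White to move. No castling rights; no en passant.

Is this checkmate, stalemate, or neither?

checkmate

White to move; white king on h1.
In check: yes, from the black queen on g1.
King squares — g1: attacked by Kf1; g2: attacked by Kf1; h2: attacked by Qg1.
Legal moves for White: none.
In check with no legal moves → checkmate.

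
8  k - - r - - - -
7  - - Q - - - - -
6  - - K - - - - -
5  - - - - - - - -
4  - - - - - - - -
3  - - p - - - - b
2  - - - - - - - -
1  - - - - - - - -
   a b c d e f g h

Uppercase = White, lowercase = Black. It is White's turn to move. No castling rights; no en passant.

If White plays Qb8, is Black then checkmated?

no

After Qb8: black king on a8; in check: yes, from the white queen on b8.
Black has 2 legal replies: Kxb8, Rxb8.
In check but a legal move exists → not checkmate.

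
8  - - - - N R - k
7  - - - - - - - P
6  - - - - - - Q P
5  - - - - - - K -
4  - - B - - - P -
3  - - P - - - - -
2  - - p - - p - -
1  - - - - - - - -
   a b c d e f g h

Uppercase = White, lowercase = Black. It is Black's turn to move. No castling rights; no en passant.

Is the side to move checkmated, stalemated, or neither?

checkmate

Black to move; black king on h8.
In check: yes, from the white rook on f8.
King squares — g7: attacked by Qg6; h7: attacked by Qg6; g8: attacked by Bc4.
Legal moves for Black: none.
In check with no legal moves → checkmate.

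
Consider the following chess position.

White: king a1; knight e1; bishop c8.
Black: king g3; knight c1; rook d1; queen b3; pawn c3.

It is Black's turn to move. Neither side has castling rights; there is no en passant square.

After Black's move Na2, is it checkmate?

yes

After Na2: white king on a1; in check: yes, from the black rook on d1.
King squares — b1: attacked by Rd1; a2: attacked by Qb3; b2: attacked by Qb3.
White has no legal moves → checkmate.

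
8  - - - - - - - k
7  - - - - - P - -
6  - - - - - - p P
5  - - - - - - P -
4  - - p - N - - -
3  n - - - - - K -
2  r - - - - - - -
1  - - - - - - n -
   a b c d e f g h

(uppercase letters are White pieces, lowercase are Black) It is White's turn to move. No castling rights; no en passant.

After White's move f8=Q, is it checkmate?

After f8=Q: black king on h8; in check: yes, from the white queen on f8.
Black has 1 legal reply: Kh7.
In check but a legal move exists → not checkmate.

no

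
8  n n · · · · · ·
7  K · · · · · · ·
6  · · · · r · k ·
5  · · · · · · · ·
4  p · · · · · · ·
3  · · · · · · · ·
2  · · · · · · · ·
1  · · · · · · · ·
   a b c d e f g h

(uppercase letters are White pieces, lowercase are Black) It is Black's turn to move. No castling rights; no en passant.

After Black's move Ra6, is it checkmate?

After Ra6: white king on a7; in check: yes, from the black rook on a6.
White has 2 legal replies: Kxb8, Kb7.
In check but a legal move exists → not checkmate.

no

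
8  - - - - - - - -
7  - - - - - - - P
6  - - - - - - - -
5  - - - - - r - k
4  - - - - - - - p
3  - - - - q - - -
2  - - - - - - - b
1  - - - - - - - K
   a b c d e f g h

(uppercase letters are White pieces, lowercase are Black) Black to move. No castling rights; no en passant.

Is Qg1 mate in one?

yes

After Qg1: white king on h1; in check: yes, from the black queen on g1.
King squares — g1: attacked by Bh2; g2: attacked by Qg1; h2: attacked by Qg1.
White has no legal moves → checkmate.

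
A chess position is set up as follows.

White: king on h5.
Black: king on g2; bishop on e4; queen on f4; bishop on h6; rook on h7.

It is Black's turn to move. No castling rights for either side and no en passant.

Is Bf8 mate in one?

After Bf8: white king on h5; in check: yes, from the black rook on h7.
King squares — g4: attacked by Qf4; h4: attacked by Qf4; g5: attacked by Qf4; g6: attacked by Be4; h6: attacked by Qf4.
White has no legal moves → checkmate.

yes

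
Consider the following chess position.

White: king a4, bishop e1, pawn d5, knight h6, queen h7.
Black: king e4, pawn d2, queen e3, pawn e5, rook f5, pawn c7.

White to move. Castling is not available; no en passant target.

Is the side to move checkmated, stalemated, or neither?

neither

White to move; white king on a4.
In check: no.
Legal moves for White include: Qh8, Qg8, Qg7, Qf7, Qe7, Qd7, Qxc7, Qg6, Qxf5+, Ng8, Nf7, Nxf5, Ng4, Kb5, Ka5, Kb4, Bh4, Bg3, ... (list truncated; more exist).
White has legal moves and is not in check → neither.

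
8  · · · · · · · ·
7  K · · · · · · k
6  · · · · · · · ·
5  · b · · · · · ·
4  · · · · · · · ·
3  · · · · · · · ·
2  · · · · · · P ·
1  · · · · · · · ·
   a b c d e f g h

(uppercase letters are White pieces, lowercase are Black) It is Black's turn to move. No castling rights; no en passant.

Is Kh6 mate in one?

After Kh6: white king on a7; in check: no.
White is not in check, so this cannot be checkmate.

no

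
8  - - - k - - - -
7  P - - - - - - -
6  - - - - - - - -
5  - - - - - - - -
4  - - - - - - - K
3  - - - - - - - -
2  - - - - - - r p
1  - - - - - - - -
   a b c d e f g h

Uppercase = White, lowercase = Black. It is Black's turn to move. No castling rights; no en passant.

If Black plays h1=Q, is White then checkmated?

After h1=Q: white king on h4; in check: yes, from the black queen on h1.
King squares — g3: attacked by Rg2; h3: attacked by Qh1; g4: attacked by Rg2; g5: attacked by Rg2; h5: attacked by Qh1.
White has no legal moves → checkmate.

yes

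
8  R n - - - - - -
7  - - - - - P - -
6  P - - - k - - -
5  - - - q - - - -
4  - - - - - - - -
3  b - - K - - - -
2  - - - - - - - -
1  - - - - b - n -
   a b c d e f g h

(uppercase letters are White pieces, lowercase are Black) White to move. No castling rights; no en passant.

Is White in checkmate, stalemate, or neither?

White to move; white king on d3.
In check: yes, from the black queen on d5.
King squares — c2: available; d2: attacked by Be1; e2: attacked by Ng1; c3: attacked by Be1; e3: available; c4: attacked by Qd5; d4: attacked by Qd5; e4: attacked by Qd5.
Legal moves for White: Ke3, Kc2.
White is in check but has 2 legal moves → neither.

neither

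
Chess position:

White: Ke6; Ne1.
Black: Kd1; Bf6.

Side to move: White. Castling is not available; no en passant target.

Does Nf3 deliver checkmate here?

no

After Nf3: black king on d1; in check: no.
Black is not in check, so this cannot be checkmate.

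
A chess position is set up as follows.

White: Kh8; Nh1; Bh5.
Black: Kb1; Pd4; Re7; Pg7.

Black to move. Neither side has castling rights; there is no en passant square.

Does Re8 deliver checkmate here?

After Re8: white king on h8; in check: yes, from the black rook on e8.
White has 3 legal replies: Kh7, Kxg7, Bxe8.
In check but a legal move exists → not checkmate.

no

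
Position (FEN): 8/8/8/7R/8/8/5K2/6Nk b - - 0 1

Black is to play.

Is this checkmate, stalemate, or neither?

Black to move; black king on h1.
In check: yes, from the white rook on h5.
King squares — g1: attacked by Kf2; g2: attacked by Kf2; h2: attacked by Rh5.
Legal moves for Black: none.
In check with no legal moves → checkmate.

checkmate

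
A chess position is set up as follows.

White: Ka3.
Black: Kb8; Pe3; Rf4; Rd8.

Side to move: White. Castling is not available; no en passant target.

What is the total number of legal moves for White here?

3

White to move; king on a3.
In check: no.
Legal moves: Kb3, Kb2, Ka2.
Count: 3.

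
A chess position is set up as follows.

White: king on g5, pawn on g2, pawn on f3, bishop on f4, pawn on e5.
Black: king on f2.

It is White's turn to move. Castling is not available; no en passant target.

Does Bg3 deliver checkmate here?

no

After Bg3: black king on f2; in check: yes, from the white bishop on g3.
Black has 6 legal replies: Kxg3, Ke3, Kxg2, Ke2, Kg1, Kf1.
In check but a legal move exists → not checkmate.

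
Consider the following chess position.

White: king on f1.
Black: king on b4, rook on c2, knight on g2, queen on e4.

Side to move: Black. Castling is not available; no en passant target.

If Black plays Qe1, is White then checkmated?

yes

After Qe1: white king on f1; in check: yes, from the black queen on e1.
King squares — e1: attacked by Ng2; g1: attacked by Qe1; e2: attacked by Qe1; f2: attacked by Qe1; g2: attacked by Rc2.
White has no legal moves → checkmate.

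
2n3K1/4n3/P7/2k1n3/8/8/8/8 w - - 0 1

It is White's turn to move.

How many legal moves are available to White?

White to move; king on g8.
In check: yes, from the black knight on e7.
Legal moves: Kh8, Kf8, Kh7, Kg7.
Count: 4.

4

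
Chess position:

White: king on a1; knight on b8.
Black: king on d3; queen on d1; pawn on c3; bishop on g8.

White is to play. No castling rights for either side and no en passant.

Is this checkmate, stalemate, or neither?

checkmate

White to move; white king on a1.
In check: yes, from the black queen on d1.
King squares — b1: attacked by Qd1; a2: attacked by Bg8; b2: attacked by Pc3.
Legal moves for White: none.
In check with no legal moves → checkmate.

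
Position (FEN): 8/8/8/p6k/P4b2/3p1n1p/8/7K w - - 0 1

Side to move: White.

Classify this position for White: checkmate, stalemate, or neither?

White to move; white king on h1.
In check: no.
King squares — g1: attacked by Nf3; g2: attacked by Ph3; h2: attacked by Nf3.
Legal moves for White: none.
Not in check and no legal moves → stalemate.

stalemate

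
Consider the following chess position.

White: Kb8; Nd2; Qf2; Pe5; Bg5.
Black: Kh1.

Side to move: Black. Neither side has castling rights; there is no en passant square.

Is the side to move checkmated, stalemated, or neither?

stalemate

Black to move; black king on h1.
In check: no.
King squares — g1: attacked by Qf2; g2: attacked by Qf2; h2: attacked by Qf2.
Legal moves for Black: none.
Not in check and no legal moves → stalemate.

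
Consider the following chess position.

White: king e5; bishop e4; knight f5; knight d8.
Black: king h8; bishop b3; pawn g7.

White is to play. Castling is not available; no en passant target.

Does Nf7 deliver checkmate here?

no

After Nf7: black king on h8; in check: yes, from the white knight on f7.
Black has 3 legal replies: Kg8, Kh7, Bxf7.
In check but a legal move exists → not checkmate.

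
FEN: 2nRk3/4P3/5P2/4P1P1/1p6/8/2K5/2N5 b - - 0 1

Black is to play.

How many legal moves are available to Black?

1

Black to move; king on e8.
In check: yes, from the white rook on d8.
Legal moves: Kf7.
Count: 1.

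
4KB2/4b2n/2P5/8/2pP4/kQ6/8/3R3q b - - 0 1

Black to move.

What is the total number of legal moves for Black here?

Black to move; king on a3.
In check: yes, from the white queen on b3.
Legal moves: Kxb3, cxb3.
Count: 2.

2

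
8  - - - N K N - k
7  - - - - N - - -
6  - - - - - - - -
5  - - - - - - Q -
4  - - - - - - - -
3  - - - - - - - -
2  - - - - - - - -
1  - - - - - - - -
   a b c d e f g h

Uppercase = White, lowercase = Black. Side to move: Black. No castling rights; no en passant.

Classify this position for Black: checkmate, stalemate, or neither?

stalemate

Black to move; black king on h8.
In check: no.
King squares — g7: attacked by Qg5; h7: attacked by Nf8; g8: attacked by Qg5.
Legal moves for Black: none.
Not in check and no legal moves → stalemate.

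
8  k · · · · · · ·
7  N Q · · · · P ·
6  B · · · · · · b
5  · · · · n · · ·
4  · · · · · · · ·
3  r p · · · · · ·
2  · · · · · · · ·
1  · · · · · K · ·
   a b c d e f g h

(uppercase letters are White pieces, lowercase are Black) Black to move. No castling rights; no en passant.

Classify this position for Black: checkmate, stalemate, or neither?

checkmate

Black to move; black king on a8.
In check: yes, from the white queen on b7.
King squares — a7: attacked by Qb7; b7: attacked by Ba6; b8: attacked by Qb7.
Legal moves for Black: none.
In check with no legal moves → checkmate.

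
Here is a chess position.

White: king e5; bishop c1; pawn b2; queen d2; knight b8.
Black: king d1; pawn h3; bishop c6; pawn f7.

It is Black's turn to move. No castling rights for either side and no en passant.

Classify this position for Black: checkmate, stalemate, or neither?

Black to move; black king on d1.
In check: yes, from the white queen on d2.
King squares — c1: attacked by Qd2; e1: attacked by Qd2; c2: attacked by Qd2; d2: attacked by Bc1; e2: attacked by Qd2.
Legal moves for Black: none.
In check with no legal moves → checkmate.

checkmate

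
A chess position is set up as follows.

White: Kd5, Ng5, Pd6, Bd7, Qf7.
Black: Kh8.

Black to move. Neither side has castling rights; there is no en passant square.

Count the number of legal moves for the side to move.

0

Black to move; king on h8.
In check: no.
Legal moves: none.
Count: 0.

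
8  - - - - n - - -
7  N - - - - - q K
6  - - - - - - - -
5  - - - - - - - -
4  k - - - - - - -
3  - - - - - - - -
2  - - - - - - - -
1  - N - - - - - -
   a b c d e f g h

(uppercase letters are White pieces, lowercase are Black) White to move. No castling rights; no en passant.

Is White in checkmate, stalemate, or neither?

checkmate

White to move; white king on h7.
In check: yes, from the black queen on g7.
King squares — g6: attacked by Qg7; h6: attacked by Qg7; g7: attacked by Ne8; g8: attacked by Qg7; h8: attacked by Qg7.
Legal moves for White: none.
In check with no legal moves → checkmate.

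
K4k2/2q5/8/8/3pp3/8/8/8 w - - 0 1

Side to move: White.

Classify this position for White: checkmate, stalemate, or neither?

stalemate

White to move; white king on a8.
In check: no.
King squares — a7: attacked by Qc7; b7: attacked by Qc7; b8: attacked by Qc7.
Legal moves for White: none.
Not in check and no legal moves → stalemate.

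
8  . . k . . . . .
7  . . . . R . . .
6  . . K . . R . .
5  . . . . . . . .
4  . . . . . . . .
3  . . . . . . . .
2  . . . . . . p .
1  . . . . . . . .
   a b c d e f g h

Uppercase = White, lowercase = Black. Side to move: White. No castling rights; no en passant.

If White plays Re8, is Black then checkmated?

yes

After Re8: black king on c8; in check: yes, from the white rook on e8.
King squares — b7: attacked by Kc6; c7: attacked by Kc6; d7: attacked by Kc6; b8: attacked by Re8; d8: attacked by Re8.
Black has no legal moves → checkmate.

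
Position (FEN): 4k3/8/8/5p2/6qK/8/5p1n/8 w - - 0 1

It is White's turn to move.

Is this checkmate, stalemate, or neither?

White to move; white king on h4.
In check: yes, from the black queen on g4.
King squares — g3: attacked by Qg4; h3: attacked by Qg4; g4: attacked by Nh2; g5: attacked by Qg4; h5: attacked by Qg4.
Legal moves for White: none.
In check with no legal moves → checkmate.

checkmate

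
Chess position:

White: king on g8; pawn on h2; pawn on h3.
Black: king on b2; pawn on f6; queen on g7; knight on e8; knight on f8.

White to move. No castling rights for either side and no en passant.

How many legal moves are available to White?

White to move; king on g8.
In check: yes, from the black queen on g7.
Legal moves: none.
Count: 0.

0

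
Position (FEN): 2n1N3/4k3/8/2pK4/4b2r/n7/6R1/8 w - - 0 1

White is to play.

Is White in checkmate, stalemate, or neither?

neither

White to move; white king on d5.
In check: yes, from the black bishop on e4.
King squares — c4: attacked by Na3; d4: attacked by Pc5; e4: attacked by Rh4; c5: available; e5: available; c6: attacked by Be4; d6: attacked by Ke7; e6: attacked by Ke7.
Legal moves for White: Ke5, Kxc5.
White is in check but has 2 legal moves → neither.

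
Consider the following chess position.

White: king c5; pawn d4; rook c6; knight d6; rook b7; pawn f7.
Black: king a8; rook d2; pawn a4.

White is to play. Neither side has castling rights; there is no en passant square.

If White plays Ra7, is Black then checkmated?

no

After Ra7: black king on a8; in check: yes, from the white rook on a7.
Black has 2 legal replies: Kb8, Kxa7.
In check but a legal move exists → not checkmate.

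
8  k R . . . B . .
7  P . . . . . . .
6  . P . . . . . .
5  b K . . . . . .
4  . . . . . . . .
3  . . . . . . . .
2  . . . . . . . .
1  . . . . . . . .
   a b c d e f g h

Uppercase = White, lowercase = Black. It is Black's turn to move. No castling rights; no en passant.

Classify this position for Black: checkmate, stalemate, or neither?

Black to move; black king on a8.
In check: yes, from the white rook on b8.
King squares — a7: attacked by Pb6; b7: attacked by Rb8; b8: attacked by Pa7.
Legal moves for Black: none.
In check with no legal moves → checkmate.

checkmate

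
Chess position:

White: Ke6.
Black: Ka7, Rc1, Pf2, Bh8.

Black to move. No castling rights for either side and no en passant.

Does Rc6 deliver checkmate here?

no

After Rc6: white king on e6; in check: yes, from the black rook on c6.
White has 5 legal replies: Kf7, Ke7, Kd7, Kf5, Kd5.
In check but a legal move exists → not checkmate.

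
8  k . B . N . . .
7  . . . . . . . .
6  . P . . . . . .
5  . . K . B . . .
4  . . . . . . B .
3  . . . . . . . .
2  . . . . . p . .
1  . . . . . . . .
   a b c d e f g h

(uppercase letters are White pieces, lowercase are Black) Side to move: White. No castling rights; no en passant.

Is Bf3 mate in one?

After Bf3: black king on a8; in check: yes, from the white bishop on f3.
King squares — a7: attacked by Pb6; b7: attacked by Bf3; b8: attacked by Be5.
Black has no legal moves → checkmate.

yes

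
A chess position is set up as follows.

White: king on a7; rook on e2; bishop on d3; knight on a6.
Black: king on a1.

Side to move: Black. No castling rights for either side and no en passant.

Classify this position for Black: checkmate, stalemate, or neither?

Black to move; black king on a1.
In check: no.
King squares — b1: attacked by Bd3; a2: attacked by Re2; b2: attacked by Re2.
Legal moves for Black: none.
Not in check and no legal moves → stalemate.

stalemate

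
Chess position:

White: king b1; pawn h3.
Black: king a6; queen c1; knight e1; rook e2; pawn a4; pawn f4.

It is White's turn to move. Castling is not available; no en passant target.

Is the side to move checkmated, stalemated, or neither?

White to move; white king on b1.
In check: yes, from the black queen on c1.
King squares — a1: attacked by Qc1; c1: available; a2: attacked by Re2; b2: attacked by Qc1; c2: attacked by Qc1.
Legal moves for White: Kxc1.
White is in check but has 1 legal move → neither.

neither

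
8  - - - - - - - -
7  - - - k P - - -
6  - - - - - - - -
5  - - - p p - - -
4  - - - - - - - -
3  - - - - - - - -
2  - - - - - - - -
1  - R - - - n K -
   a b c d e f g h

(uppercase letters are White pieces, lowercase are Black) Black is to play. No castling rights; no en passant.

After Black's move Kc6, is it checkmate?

no

After Kc6: white king on g1; in check: no.
White is not in check, so this cannot be checkmate.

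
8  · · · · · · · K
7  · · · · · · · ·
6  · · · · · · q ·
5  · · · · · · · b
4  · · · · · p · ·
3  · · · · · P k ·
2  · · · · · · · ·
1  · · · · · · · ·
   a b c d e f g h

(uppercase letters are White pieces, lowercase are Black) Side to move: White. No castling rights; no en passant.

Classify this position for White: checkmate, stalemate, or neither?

White to move; white king on h8.
In check: no.
King squares — g7: attacked by Qg6; h7: attacked by Qg6; g8: attacked by Qg6.
Legal moves for White: none.
Not in check and no legal moves → stalemate.

stalemate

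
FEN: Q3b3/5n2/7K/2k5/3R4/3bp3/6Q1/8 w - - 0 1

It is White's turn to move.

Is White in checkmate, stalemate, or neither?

neither

White to move; white king on h6.
In check: yes, from the black knight on f7.
Legal moves for White: Kg7, Kh5.
White is in check but has 2 legal moves → neither.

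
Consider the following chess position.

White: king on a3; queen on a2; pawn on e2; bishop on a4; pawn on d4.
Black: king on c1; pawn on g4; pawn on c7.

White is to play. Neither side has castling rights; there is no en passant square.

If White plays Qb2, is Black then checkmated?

After Qb2: black king on c1; in check: yes, from the white queen on b2.
King squares — b1: attacked by Qb2; d1: attacked by Ba4; b2: attacked by Ka3; c2: attacked by Qb2; d2: attacked by Qb2.
Black has no legal moves → checkmate.

yes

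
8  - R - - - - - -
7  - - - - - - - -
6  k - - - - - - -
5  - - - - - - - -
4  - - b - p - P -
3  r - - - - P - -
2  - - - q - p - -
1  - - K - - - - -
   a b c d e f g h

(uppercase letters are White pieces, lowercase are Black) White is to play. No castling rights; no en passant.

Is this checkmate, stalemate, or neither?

White to move; white king on c1.
In check: yes, from the black queen on d2.
King squares — b1: available; d1: attacked by Qd2; b2: attacked by Qd2; c2: attacked by Qd2; d2: available.
Legal moves for White: Kxd2, Kb1.
White is in check but has 2 legal moves → neither.

neither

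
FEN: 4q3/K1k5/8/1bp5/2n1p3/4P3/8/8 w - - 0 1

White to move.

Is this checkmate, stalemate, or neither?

White to move; white king on a7.
In check: no.
King squares — a6: attacked by Bb5; b6: attacked by Nc4; b7: attacked by Kc7; a8: attacked by Qe8; b8: attacked by Kc7.
Legal moves for White: none.
Not in check and no legal moves → stalemate.

stalemate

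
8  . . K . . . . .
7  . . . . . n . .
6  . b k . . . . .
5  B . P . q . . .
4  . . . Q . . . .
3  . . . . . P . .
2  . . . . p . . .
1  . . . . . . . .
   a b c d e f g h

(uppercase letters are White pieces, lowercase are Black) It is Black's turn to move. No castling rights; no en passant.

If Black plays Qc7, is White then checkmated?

yes

After Qc7: white king on c8; in check: yes, from the black queen on c7.
King squares — b7: attacked by Kc6; c7: attacked by Bb6; d7: attacked by Kc6; b8: attacked by Qc7; d8: attacked by Qc7.
White has no legal moves → checkmate.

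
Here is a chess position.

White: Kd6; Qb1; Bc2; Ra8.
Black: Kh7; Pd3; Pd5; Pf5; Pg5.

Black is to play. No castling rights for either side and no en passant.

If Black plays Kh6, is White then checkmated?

no

After Kh6: white king on d6; in check: no.
White is not in check, so this cannot be checkmate.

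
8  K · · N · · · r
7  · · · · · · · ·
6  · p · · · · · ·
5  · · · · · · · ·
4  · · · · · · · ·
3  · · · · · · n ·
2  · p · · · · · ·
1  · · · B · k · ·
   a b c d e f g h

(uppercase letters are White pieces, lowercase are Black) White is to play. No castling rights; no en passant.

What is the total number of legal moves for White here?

White to move; king on a8.
In check: no.
Legal moves: Kb8, Kb7, Ka7, Bh5, Bg4, Ba4, Bf3, Bb3, Be2+, Bc2.
Count: 10.

10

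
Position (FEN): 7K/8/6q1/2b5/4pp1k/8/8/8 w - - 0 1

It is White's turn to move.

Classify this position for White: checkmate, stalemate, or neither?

White to move; white king on h8.
In check: no.
King squares — g7: attacked by Qg6; h7: attacked by Qg6; g8: attacked by Qg6.
Legal moves for White: none.
Not in check and no legal moves → stalemate.

stalemate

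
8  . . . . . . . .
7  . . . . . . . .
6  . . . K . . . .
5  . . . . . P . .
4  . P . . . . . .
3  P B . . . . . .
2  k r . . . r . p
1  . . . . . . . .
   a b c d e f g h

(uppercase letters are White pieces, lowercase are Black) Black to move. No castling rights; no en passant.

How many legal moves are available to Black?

5

Black to move; king on a2.
In check: yes, from the white bishop on b3.
Legal moves: Kxb3, Kxa3, Kb1, Ka1, Rxb3.
Count: 5.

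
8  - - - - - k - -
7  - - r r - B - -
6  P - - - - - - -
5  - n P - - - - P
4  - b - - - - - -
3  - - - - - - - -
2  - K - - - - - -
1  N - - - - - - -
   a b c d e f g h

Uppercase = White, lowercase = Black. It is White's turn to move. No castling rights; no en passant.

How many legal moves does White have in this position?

White to move; king on b2.
In check: no.
Legal moves: Bg8, Be8, Bg6, Be6, Bd5, Bc4, Bb3, Ba2, Kb3, Kc2, Ka2, Kc1, Kb1, Nb3, Nc2, a7, h6, c6.
Count: 18.

18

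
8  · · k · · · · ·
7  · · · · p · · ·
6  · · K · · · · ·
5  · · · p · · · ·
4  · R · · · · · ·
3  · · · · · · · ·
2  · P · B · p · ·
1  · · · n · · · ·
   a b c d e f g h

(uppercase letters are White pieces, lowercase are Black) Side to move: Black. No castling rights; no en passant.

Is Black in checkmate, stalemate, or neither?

neither

Black to move; black king on c8.
In check: no.
Legal moves for Black: Kd8, Ne3, Nc3, Nxb2, e6, d4, f1=Q, f1=R, f1=B, f1=N, e5.
Black has 11 legal moves and is not in check → neither.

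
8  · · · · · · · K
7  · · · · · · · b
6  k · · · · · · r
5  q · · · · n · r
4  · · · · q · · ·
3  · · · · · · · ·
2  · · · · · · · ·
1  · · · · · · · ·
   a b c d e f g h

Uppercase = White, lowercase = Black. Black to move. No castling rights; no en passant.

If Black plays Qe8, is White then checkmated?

yes

After Qe8: white king on h8; in check: yes, from the black queen on e8.
King squares — g7: attacked by Nf5; h7: attacked by Rh6; g8: attacked by Bh7.
White has no legal moves → checkmate.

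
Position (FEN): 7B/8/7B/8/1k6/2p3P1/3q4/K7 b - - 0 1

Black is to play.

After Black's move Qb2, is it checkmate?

After Qb2: white king on a1; in check: yes, from the black queen on b2.
King squares — b1: attacked by Qb2; a2: attacked by Qb2; b2: attacked by Pc3.
White has no legal moves → checkmate.

yes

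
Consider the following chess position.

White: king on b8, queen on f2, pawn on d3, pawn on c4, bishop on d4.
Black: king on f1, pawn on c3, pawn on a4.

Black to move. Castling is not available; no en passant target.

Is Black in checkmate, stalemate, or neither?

Black to move; black king on f1.
In check: yes, from the white queen on f2.
King squares — e1: attacked by Qf2; g1: attacked by Qf2; e2: attacked by Qf2; f2: attacked by Bd4; g2: attacked by Qf2.
Legal moves for Black: none.
In check with no legal moves → checkmate.

checkmate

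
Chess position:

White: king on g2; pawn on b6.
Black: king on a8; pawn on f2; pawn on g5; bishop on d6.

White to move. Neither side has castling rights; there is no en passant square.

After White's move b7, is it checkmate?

no

After b7: black king on a8; in check: yes, from the white pawn on b7.
Black has 3 legal replies: Kb8, Kxb7, Ka7.
In check but a legal move exists → not checkmate.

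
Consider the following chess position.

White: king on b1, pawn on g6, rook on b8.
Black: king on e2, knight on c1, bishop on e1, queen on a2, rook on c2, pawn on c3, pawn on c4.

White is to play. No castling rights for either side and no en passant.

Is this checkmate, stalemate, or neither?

White to move; white king on b1.
In check: yes, from the black queen on a2.
King squares — a1: attacked by Qa2; c1: attacked by Rc2; a2: attacked by Nc1; b2: attacked by Qa2; c2: attacked by Qa2.
Legal moves for White: none.
In check with no legal moves → checkmate.

checkmate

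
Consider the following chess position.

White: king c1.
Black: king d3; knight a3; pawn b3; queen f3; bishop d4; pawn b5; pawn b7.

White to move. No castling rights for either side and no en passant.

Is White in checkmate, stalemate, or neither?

stalemate

White to move; white king on c1.
In check: no.
King squares — b1: attacked by Na3; d1: attacked by Qf3; b2: attacked by Bd4; c2: attacked by Na3; d2: attacked by Kd3.
Legal moves for White: none.
Not in check and no legal moves → stalemate.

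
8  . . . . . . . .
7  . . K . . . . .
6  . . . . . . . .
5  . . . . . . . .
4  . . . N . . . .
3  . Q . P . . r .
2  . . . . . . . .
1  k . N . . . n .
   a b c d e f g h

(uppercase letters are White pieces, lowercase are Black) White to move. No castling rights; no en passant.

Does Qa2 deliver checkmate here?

yes

After Qa2: black king on a1; in check: yes, from the white queen on a2.
King squares — b1: attacked by Qa2; a2: attacked by Nc1; b2: attacked by Qa2.
Black has no legal moves → checkmate.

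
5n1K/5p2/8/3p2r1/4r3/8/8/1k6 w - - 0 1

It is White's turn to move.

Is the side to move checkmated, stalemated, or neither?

White to move; white king on h8.
In check: no.
King squares — g7: attacked by Rg5; h7: attacked by Nf8; g8: attacked by Rg5.
Legal moves for White: none.
Not in check and no legal moves → stalemate.

stalemate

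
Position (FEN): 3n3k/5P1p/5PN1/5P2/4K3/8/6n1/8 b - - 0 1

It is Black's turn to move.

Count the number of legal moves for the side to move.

Black to move; king on h8.
In check: yes, from the white knight on g6.
Legal moves: hxg6.
Count: 1.

1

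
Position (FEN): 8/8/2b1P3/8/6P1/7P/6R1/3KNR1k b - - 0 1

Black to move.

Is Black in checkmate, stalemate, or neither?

checkmate

Black to move; black king on h1.
In check: yes, from the white rook on f1.
King squares — g1: attacked by Rf1; g2: attacked by Ne1; h2: attacked by Rg2.
Legal moves for Black: none.
In check with no legal moves → checkmate.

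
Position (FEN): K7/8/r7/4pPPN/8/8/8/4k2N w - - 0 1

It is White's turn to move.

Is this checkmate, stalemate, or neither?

neither

White to move; white king on a8.
In check: yes, from the black rook on a6.
Legal moves for White: Kb8, Kb7.
White is in check but has 2 legal moves → neither.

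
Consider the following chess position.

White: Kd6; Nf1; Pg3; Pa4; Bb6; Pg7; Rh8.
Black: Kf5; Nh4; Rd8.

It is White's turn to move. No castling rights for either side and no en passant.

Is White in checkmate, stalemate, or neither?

neither

White to move; white king on d6.
In check: yes, from the black rook on d8.
Legal moves for White: Ke7, Kc7, Kc6, Kc5, Rxd8, Bxd8.
White is in check but has 6 legal moves → neither.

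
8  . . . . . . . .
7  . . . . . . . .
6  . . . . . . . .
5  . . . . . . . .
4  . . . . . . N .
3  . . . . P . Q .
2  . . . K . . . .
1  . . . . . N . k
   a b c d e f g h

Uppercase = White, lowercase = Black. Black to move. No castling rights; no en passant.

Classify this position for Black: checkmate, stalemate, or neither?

stalemate

Black to move; black king on h1.
In check: no.
King squares — g1: attacked by Qg3; g2: attacked by Qg3; h2: attacked by Nf1.
Legal moves for Black: none.
Not in check and no legal moves → stalemate.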